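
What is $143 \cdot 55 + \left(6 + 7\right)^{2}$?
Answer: $8034$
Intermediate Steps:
$143 \cdot 55 + \left(6 + 7\right)^{2} = 7865 + 13^{2} = 7865 + 169 = 8034$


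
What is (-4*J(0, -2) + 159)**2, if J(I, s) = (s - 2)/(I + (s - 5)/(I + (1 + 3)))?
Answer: 1100401/49 ≈ 22457.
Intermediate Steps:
J(I, s) = (-2 + s)/(I + (-5 + s)/(4 + I)) (J(I, s) = (-2 + s)/(I + (-5 + s)/(I + 4)) = (-2 + s)/(I + (-5 + s)/(4 + I)))
(-4*J(0, -2) + 159)**2 = (-4*(-8 - 2*0 + 4*(-2) + 0*(-2))/(-5 - 2 + 0**2 + 4*0) + 159)**2 = (-4*(-8 + 0 - 8 + 0)/(-5 - 2 + 0 + 0) + 159)**2 = (-4*(-16)/(-7) + 159)**2 = (-(-4)*(-16)/7 + 159)**2 = (-4*16/7 + 159)**2 = (-64/7 + 159)**2 = (1049/7)**2 = 1100401/49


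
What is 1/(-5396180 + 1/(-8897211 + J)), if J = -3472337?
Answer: -12369548/66748307526641 ≈ -1.8532e-7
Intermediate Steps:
1/(-5396180 + 1/(-8897211 + J)) = 1/(-5396180 + 1/(-8897211 - 3472337)) = 1/(-5396180 + 1/(-12369548)) = 1/(-5396180 - 1/12369548) = 1/(-66748307526641/12369548) = -12369548/66748307526641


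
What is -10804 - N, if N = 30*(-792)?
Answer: 12956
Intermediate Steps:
N = -23760
-10804 - N = -10804 - 1*(-23760) = -10804 + 23760 = 12956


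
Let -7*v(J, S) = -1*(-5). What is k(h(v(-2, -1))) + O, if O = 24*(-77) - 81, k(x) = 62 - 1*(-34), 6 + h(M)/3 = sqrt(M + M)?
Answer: -1833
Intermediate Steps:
v(J, S) = -5/7 (v(J, S) = -(-1)*(-5)/7 = -1/7*5 = -5/7)
h(M) = -18 + 3*sqrt(2)*sqrt(M) (h(M) = -18 + 3*sqrt(M + M) = -18 + 3*sqrt(2*M) = -18 + 3*(sqrt(2)*sqrt(M)) = -18 + 3*sqrt(2)*sqrt(M))
k(x) = 96 (k(x) = 62 + 34 = 96)
O = -1929 (O = -1848 - 81 = -1929)
k(h(v(-2, -1))) + O = 96 - 1929 = -1833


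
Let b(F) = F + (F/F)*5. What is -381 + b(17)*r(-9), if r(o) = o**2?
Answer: 1401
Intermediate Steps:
b(F) = 5 + F (b(F) = F + 1*5 = F + 5 = 5 + F)
-381 + b(17)*r(-9) = -381 + (5 + 17)*(-9)**2 = -381 + 22*81 = -381 + 1782 = 1401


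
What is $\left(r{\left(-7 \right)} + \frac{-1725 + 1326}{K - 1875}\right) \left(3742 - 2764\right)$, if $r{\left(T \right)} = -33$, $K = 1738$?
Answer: $- \frac{4031316}{137} \approx -29426.0$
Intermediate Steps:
$\left(r{\left(-7 \right)} + \frac{-1725 + 1326}{K - 1875}\right) \left(3742 - 2764\right) = \left(-33 + \frac{-1725 + 1326}{1738 - 1875}\right) \left(3742 - 2764\right) = \left(-33 - \frac{399}{-137}\right) 978 = \left(-33 - - \frac{399}{137}\right) 978 = \left(-33 + \frac{399}{137}\right) 978 = \left(- \frac{4122}{137}\right) 978 = - \frac{4031316}{137}$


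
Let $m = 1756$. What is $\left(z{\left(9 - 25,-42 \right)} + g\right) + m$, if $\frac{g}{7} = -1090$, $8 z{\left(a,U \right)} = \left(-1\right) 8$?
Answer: $-5875$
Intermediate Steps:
$z{\left(a,U \right)} = -1$ ($z{\left(a,U \right)} = \frac{\left(-1\right) 8}{8} = \frac{1}{8} \left(-8\right) = -1$)
$g = -7630$ ($g = 7 \left(-1090\right) = -7630$)
$\left(z{\left(9 - 25,-42 \right)} + g\right) + m = \left(-1 - 7630\right) + 1756 = -7631 + 1756 = -5875$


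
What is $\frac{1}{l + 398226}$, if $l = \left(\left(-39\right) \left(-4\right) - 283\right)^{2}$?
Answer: $\frac{1}{414355} \approx 2.4134 \cdot 10^{-6}$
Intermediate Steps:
$l = 16129$ ($l = \left(156 - 283\right)^{2} = \left(-127\right)^{2} = 16129$)
$\frac{1}{l + 398226} = \frac{1}{16129 + 398226} = \frac{1}{414355}$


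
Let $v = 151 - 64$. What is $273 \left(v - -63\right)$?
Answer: $40950$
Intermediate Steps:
$v = 87$
$273 \left(v - -63\right) = 273 \left(87 - -63\right) = 273 \left(87 + 63\right) = 273 \cdot 150 = 40950$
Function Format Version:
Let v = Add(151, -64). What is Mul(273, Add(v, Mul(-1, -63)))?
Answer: 40950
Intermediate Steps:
v = 87
Mul(273, Add(v, Mul(-1, -63))) = Mul(273, Add(87, Mul(-1, -63))) = Mul(273, Add(87, 63)) = Mul(273, 150) = 40950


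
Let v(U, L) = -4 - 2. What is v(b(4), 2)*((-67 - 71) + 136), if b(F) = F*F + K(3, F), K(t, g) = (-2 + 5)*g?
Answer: 12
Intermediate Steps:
K(t, g) = 3*g
b(F) = F² + 3*F (b(F) = F*F + 3*F = F² + 3*F)
v(U, L) = -6
v(b(4), 2)*((-67 - 71) + 136) = -6*((-67 - 71) + 136) = -6*(-138 + 136) = -6*(-2) = 12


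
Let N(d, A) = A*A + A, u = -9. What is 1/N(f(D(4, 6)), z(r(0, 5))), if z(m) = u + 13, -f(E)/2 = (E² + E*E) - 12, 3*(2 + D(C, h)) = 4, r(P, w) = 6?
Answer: 1/20 ≈ 0.050000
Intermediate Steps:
D(C, h) = -⅔ (D(C, h) = -2 + (⅓)*4 = -2 + 4/3 = -⅔)
f(E) = 24 - 4*E² (f(E) = -2*((E² + E*E) - 12) = -2*((E² + E²) - 12) = -2*(2*E² - 12) = -2*(-12 + 2*E²) = 24 - 4*E²)
z(m) = 4 (z(m) = -9 + 13 = 4)
N(d, A) = A + A² (N(d, A) = A² + A = A + A²)
1/N(f(D(4, 6)), z(r(0, 5))) = 1/(4*(1 + 4)) = 1/(4*5) = 1/20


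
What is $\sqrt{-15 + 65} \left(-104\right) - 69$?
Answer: $-69 - 520 \sqrt{2} \approx -804.39$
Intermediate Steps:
$\sqrt{-15 + 65} \left(-104\right) - 69 = \sqrt{50} \left(-104\right) - 69 = 5 \sqrt{2} \left(-104\right) - 69 = - 520 \sqrt{2} - 69 = -69 - 520 \sqrt{2}$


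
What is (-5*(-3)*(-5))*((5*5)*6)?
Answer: -11250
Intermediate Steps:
(-5*(-3)*(-5))*((5*5)*6) = (15*(-5))*(25*6) = -75*150 = -11250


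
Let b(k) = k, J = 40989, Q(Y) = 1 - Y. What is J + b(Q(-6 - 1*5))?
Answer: 41001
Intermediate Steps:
J + b(Q(-6 - 1*5)) = 40989 + (1 - (-6 - 1*5)) = 40989 + (1 - (-6 - 5)) = 40989 + (1 - 1*(-11)) = 40989 + (1 + 11) = 40989 + 12 = 41001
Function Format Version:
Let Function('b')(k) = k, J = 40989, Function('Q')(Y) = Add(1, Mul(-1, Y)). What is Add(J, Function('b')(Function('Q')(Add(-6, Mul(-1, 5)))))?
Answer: 41001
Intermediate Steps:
Add(J, Function('b')(Function('Q')(Add(-6, Mul(-1, 5))))) = Add(40989, Add(1, Mul(-1, Add(-6, Mul(-1, 5))))) = Add(40989, Add(1, Mul(-1, Add(-6, -5)))) = Add(40989, Add(1, Mul(-1, -11))) = Add(40989, Add(1, 11)) = Add(40989, 12) = 41001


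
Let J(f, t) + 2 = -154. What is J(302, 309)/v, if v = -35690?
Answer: 78/17845 ≈ 0.0043710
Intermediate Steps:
J(f, t) = -156 (J(f, t) = -2 - 154 = -156)
J(302, 309)/v = -156/(-35690) = -156*(-1/35690) = 78/17845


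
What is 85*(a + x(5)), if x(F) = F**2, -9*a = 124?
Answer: 8585/9 ≈ 953.89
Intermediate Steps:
a = -124/9 (a = -1/9*124 = -124/9 ≈ -13.778)
85*(a + x(5)) = 85*(-124/9 + 5**2) = 85*(-124/9 + 25) = 85*(101/9) = 8585/9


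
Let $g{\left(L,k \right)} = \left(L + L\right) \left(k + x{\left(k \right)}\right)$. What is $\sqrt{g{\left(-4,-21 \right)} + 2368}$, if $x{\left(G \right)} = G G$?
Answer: $4 i \sqrt{62} \approx 31.496 i$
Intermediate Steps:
$x{\left(G \right)} = G^{2}$
$g{\left(L,k \right)} = 2 L \left(k + k^{2}\right)$ ($g{\left(L,k \right)} = \left(L + L\right) \left(k + k^{2}\right) = 2 L \left(k + k^{2}\right)$)
$\sqrt{g{\left(-4,-21 \right)} + 2368} = \sqrt{2 \left(-4\right) \left(-21\right) \left(1 - 21\right) + 2368} = \sqrt{2 \left(-4\right) \left(-21\right) \left(-20\right) + 2368} = \sqrt{-3360 + 2368} = \sqrt{-992} = 4 i \sqrt{62}$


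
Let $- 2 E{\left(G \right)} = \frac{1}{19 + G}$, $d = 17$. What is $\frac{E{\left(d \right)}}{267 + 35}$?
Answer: $- \frac{1}{21744} \approx -4.599 \cdot 10^{-5}$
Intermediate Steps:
$E{\left(G \right)} = - \frac{1}{2 \left(19 + G\right)}$
$\frac{E{\left(d \right)}}{267 + 35} = \frac{\left(-1\right) \frac{1}{38 + 2 \cdot 17}}{267 + 35} = \frac{\left(-1\right) \frac{1}{38 + 34}}{302} = \frac{\left(-1\right) \frac{1}{72}}{302} = \frac{1}{302} \left(- \frac{1}{72}\right) = - \frac{1}{21744}$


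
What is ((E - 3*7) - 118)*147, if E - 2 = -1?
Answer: -20286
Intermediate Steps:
E = 1 (E = 2 - 1 = 1)
((E - 3*7) - 118)*147 = ((1 - 3*7) - 118)*147 = ((1 - 21) - 118)*147 = (-20 - 118)*147 = -138*147 = -20286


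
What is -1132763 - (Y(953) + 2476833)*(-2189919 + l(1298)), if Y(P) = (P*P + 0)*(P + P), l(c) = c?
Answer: 3794025249922364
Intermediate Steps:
Y(P) = 2*P³ (Y(P) = (P² + 0)*(2*P) = P²*(2*P) = 2*P³)
-1132763 - (Y(953) + 2476833)*(-2189919 + l(1298)) = -1132763 - (2*953³ + 2476833)*(-2189919 + 1298) = -1132763 - (2*865523177 + 2476833)*(-2188621) = -1132763 - (1731046354 + 2476833)*(-2188621) = -1132763 - 1733523187*(-2188621) = -1132763 - 1*(-3794025251055127) = -1132763 + 3794025251055127 = 3794025249922364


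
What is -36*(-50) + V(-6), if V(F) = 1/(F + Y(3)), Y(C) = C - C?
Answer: 10799/6 ≈ 1799.8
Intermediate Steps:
Y(C) = 0
V(F) = 1/F (V(F) = 1/(F + 0) = 1/F)
-36*(-50) + V(-6) = -36*(-50) + 1/(-6) = 1800 - ⅙ = 10799/6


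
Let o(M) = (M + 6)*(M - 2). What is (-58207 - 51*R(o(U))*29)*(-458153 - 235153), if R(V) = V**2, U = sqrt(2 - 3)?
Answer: 197241397164 - 106641555696*I ≈ 1.9724e+11 - 1.0664e+11*I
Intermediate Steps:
U = I (U = sqrt(-1) = I ≈ 1.0*I)
o(M) = (-2 + M)*(6 + M) (o(M) = (6 + M)*(-2 + M) = (-2 + M)*(6 + M))
(-58207 - 51*R(o(U))*29)*(-458153 - 235153) = (-58207 - 51*(-12 + I**2 + 4*I)**2*29)*(-458153 - 235153) = (-58207 - 51*(-12 - 1 + 4*I)**2*29)*(-693306) = (-58207 - 51*(-13 + 4*I)**2*29)*(-693306) = (-58207 - 1479*(-13 + 4*I)**2)*(-693306) = 40355262342 + 1025399574*(-13 + 4*I)**2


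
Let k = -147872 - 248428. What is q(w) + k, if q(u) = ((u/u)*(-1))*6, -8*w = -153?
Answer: -396306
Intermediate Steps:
w = 153/8 (w = -⅛*(-153) = 153/8 ≈ 19.125)
q(u) = -6 (q(u) = (1*(-1))*6 = -1*6 = -6)
k = -396300
q(w) + k = -6 - 396300 = -396306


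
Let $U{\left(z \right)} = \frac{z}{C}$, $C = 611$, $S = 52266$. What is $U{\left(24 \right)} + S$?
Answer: $\frac{31934550}{611} \approx 52266.0$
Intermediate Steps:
$U{\left(z \right)} = \frac{z}{611}$
$U{\left(24 \right)} + S = \frac{1}{611} \cdot 24 + 52266 = \frac{24}{611} + 52266 = \frac{31934550}{611}$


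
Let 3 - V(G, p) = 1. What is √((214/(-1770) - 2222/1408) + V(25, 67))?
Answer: √15086595/7080 ≈ 0.54861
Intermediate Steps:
V(G, p) = 2 (V(G, p) = 3 - 1*1 = 3 - 1 = 2)
√((214/(-1770) - 2222/1408) + V(25, 67)) = √((214/(-1770) - 2222/1408) + 2) = √((214*(-1/1770) - 2222*1/1408) + 2) = √((-107/885 - 101/64) + 2) = √(-96233/56640 + 2) = √(17047/56640) = √15086595/7080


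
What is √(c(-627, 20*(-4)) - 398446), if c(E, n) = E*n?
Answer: I*√348286 ≈ 590.16*I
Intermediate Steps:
√(c(-627, 20*(-4)) - 398446) = √(-12540*(-4) - 398446) = √(-627*(-80) - 398446) = √(50160 - 398446) = √(-348286) = I*√348286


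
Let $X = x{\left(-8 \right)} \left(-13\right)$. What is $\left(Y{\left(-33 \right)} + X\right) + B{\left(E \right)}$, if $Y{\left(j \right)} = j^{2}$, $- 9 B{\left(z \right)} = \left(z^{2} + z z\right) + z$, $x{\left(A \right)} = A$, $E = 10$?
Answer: $\frac{3509}{3} \approx 1169.7$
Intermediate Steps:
$B{\left(z \right)} = - \frac{2 z^{2}}{9} - \frac{z}{9}$ ($B{\left(z \right)} = - \frac{\left(z^{2} + z z\right) + z}{9} = - \frac{\left(z^{2} + z^{2}\right) + z}{9} = - \frac{2 z^{2} + z}{9} = - \frac{z + 2 z^{2}}{9} = - \frac{2 z^{2}}{9} - \frac{z}{9}$)
$X = 104$ ($X = \left(-8\right) \left(-13\right) = 104$)
$\left(Y{\left(-33 \right)} + X\right) + B{\left(E \right)} = \left(\left(-33\right)^{2} + 104\right) - \frac{10 \left(1 + 2 \cdot 10\right)}{9} = \left(1089 + 104\right) - \frac{10 \left(1 + 20\right)}{9} = 1193 - \frac{10}{9} \cdot 21 = 1193 - \frac{70}{3} = \frac{3509}{3}$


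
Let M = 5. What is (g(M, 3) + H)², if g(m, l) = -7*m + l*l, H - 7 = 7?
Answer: 144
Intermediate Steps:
H = 14 (H = 7 + 7 = 14)
g(m, l) = l² - 7*m (g(m, l) = -7*m + l² = l² - 7*m)
(g(M, 3) + H)² = ((3² - 7*5) + 14)² = ((9 - 35) + 14)² = (-26 + 14)² = (-12)² = 144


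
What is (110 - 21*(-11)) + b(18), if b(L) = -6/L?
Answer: 1022/3 ≈ 340.67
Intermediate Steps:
(110 - 21*(-11)) + b(18) = (110 - 21*(-11)) - 6/18 = (110 + 231) - 6*1/18 = 341 - 1/3 = 1022/3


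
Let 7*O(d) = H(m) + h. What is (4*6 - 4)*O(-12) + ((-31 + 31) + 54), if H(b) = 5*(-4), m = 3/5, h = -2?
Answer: -62/7 ≈ -8.8571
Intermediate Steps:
m = ⅗ (m = 3*(⅕) = ⅗ ≈ 0.60000)
H(b) = -20
O(d) = -22/7 (O(d) = (-20 - 2)/7 = (⅐)*(-22) = -22/7)
(4*6 - 4)*O(-12) + ((-31 + 31) + 54) = (4*6 - 4)*(-22/7) + ((-31 + 31) + 54) = (24 - 4)*(-22/7) + (0 + 54) = 20*(-22/7) + 54 = -440/7 + 54 = -62/7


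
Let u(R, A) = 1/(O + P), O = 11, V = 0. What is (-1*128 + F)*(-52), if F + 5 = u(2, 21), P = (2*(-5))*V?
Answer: 76024/11 ≈ 6911.3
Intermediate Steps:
P = 0 (P = (2*(-5))*0 = -10*0 = 0)
u(R, A) = 1/11 (u(R, A) = 1/(11 + 0) = 1/11)
F = -54/11 (F = -5 + 1/11 = -54/11 ≈ -4.9091)
(-1*128 + F)*(-52) = (-1*128 - 54/11)*(-52) = (-128 - 54/11)*(-52) = -1462/11*(-52) = 76024/11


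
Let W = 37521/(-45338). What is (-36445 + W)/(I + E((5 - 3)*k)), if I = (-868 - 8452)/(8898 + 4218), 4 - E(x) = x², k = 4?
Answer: 5418157072749/9025435660 ≈ 600.32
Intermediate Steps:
W = -37521/45338 (W = 37521*(-1/45338) = -37521/45338 ≈ -0.82758)
E(x) = 4 - x²
I = -2330/3279 (I = -9320/13116 = -9320*1/13116 = -2330/3279 ≈ -0.71058)
(-36445 + W)/(I + E((5 - 3)*k)) = (-36445 - 37521/45338)/(-2330/3279 + (4 - ((5 - 3)*4)²)) = -1652380931/(45338*(-2330/3279 + (4 - (2*4)²))) = -1652380931/(45338*(-2330/3279 + (4 - 1*8²))) = -1652380931/(45338*(-2330/3279 + (4 - 1*64))) = -1652380931/(45338*(-2330/3279 + (4 - 64))) = -1652380931/(45338*(-2330/3279 - 60)) = -1652380931/(45338*(-199070/3279)) = -1652380931/45338*(-3279/199070) = 5418157072749/9025435660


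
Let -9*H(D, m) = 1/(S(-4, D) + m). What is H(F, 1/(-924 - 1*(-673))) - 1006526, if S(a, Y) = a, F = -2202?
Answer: -9104027419/9045 ≈ -1.0065e+6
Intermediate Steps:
H(D, m) = -1/(9*(-4 + m))
H(F, 1/(-924 - 1*(-673))) - 1006526 = -1/(-36 + 9/(-924 - 1*(-673))) - 1006526 = -1/(-36 + 9/(-924 + 673)) - 1006526 = -1/(-36 + 9/(-251)) - 1006526 = -1/(-36 + 9*(-1/251)) - 1006526 = -1/(-36 - 9/251) - 1006526 = -1/(-9045/251) - 1006526 = -1*(-251/9045) - 1006526 = 251/9045 - 1006526 = -9104027419/9045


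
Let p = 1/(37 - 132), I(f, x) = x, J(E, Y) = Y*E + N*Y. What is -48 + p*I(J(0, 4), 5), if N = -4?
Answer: -913/19 ≈ -48.053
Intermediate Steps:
J(E, Y) = -4*Y + E*Y (J(E, Y) = Y*E - 4*Y = E*Y - 4*Y = -4*Y + E*Y)
p = -1/95 (p = 1/(-95) = -1/95 ≈ -0.010526)
-48 + p*I(J(0, 4), 5) = -48 - 1/95*5 = -48 - 1/19 = -913/19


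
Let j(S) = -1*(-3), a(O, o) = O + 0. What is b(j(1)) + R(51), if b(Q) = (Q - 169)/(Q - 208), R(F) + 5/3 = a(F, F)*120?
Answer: 3763273/615 ≈ 6119.1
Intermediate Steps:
a(O, o) = O
j(S) = 3
R(F) = -5/3 + 120*F (R(F) = -5/3 + F*120 = -5/3 + 120*F)
b(Q) = (-169 + Q)/(-208 + Q)
b(j(1)) + R(51) = (-169 + 3)/(-208 + 3) + (-5/3 + 120*51) = -166/(-205) + (-5/3 + 6120) = -1/205*(-166) + 18355/3 = 166/205 + 18355/3 = 3763273/615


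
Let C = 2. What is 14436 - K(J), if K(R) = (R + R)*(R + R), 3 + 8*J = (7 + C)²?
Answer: 56223/4 ≈ 14056.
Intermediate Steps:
J = 39/4 (J = -3/8 + (7 + 2)²/8 = -3/8 + (⅛)*9² = -3/8 + (⅛)*81 = -3/8 + 81/8 = 39/4 ≈ 9.7500)
K(R) = 4*R² (K(R) = (2*R)*(2*R) = 4*R²)
14436 - K(J) = 14436 - 4*(39/4)² = 14436 - 4*1521/16 = 14436 - 1*1521/4 = 14436 - 1521/4 = 56223/4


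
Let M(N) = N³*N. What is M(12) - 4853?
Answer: 15883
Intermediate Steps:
M(N) = N⁴
M(12) - 4853 = 12⁴ - 4853 = 20736 - 4853 = 15883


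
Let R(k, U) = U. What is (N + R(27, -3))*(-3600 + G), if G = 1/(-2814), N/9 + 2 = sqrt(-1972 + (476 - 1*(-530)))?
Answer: 10130401/134 - 30391203*I*sqrt(966)/938 ≈ 75600.0 - 1.007e+6*I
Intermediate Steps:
N = -18 + 9*I*sqrt(966) (N = -18 + 9*sqrt(-1972 + (476 - 1*(-530))) = -18 + 9*sqrt(-1972 + (476 + 530)) = -18 + 9*sqrt(-1972 + 1006) = -18 + 9*sqrt(-966) = -18 + 9*(I*sqrt(966)) = -18 + 9*I*sqrt(966) ≈ -18.0 + 279.73*I)
G = -1/2814 ≈ -0.00035537
(N + R(27, -3))*(-3600 + G) = ((-18 + 9*I*sqrt(966)) - 3)*(-3600 - 1/2814) = (-21 + 9*I*sqrt(966))*(-10130401/2814) = 10130401/134 - 30391203*I*sqrt(966)/938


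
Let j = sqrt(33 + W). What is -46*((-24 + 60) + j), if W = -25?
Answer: -1656 - 92*sqrt(2) ≈ -1786.1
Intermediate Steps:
j = 2*sqrt(2) (j = sqrt(33 - 25) = sqrt(8) = 2*sqrt(2) ≈ 2.8284)
-46*((-24 + 60) + j) = -46*((-24 + 60) + 2*sqrt(2)) = -46*(36 + 2*sqrt(2)) = -1656 - 92*sqrt(2)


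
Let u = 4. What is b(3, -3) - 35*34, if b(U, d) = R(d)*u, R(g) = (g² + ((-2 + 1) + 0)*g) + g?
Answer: -1154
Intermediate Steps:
R(g) = g² (R(g) = (g² + (-1 + 0)*g) + g = (g² - g) + g = g²)
b(U, d) = 4*d² (b(U, d) = d²*4 = 4*d²)
b(3, -3) - 35*34 = 4*(-3)² - 35*34 = 4*9 - 1190 = 36 - 1190 = -1154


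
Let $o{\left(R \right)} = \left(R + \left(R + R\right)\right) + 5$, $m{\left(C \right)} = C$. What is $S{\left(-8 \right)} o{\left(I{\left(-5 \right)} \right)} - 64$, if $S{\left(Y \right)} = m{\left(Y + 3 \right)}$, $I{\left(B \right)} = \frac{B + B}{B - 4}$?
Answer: $- \frac{317}{3} \approx -105.67$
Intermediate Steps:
$I{\left(B \right)} = \frac{2 B}{-4 + B}$
$o{\left(R \right)} = 5 + 3 R$ ($o{\left(R \right)} = \left(R + 2 R\right) + 5 = 3 R + 5 = 5 + 3 R$)
$S{\left(Y \right)} = 3 + Y$ ($S{\left(Y \right)} = Y + 3 = 3 + Y$)
$S{\left(-8 \right)} o{\left(I{\left(-5 \right)} \right)} - 64 = \left(3 - 8\right) \left(5 + 3 \cdot 2 \left(-5\right) \frac{1}{-4 - 5}\right) - 64 = - 5 \left(5 + 3 \cdot 2 \left(-5\right) \frac{1}{-9}\right) - 64 = - 5 \left(5 + 3 \cdot 2 \left(-5\right) \left(- \frac{1}{9}\right)\right) - 64 = - 5 \left(5 + 3 \cdot \frac{10}{9}\right) - 64 = - 5 \left(5 + \frac{10}{3}\right) - 64 = \left(-5\right) \frac{25}{3} - 64 = - \frac{125}{3} - 64 = - \frac{317}{3}$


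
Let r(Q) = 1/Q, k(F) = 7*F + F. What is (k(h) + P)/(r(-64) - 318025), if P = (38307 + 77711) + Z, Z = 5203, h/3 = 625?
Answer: -8718144/20353601 ≈ -0.42833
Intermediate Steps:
h = 1875 (h = 3*625 = 1875)
P = 121221 (P = (38307 + 77711) + 5203 = 116018 + 5203 = 121221)
k(F) = 8*F
(k(h) + P)/(r(-64) - 318025) = (8*1875 + 121221)/(1/(-64) - 318025) = (15000 + 121221)/(-1/64 - 318025) = 136221/(-20353601/64) = 136221*(-64/20353601) = -8718144/20353601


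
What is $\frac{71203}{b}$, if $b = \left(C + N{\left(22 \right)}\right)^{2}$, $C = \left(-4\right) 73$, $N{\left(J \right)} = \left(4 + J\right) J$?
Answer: $\frac{71203}{78400} \approx 0.9082$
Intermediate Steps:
$N{\left(J \right)} = J \left(4 + J\right)$
$C = -292$
$b = 78400$ ($b = \left(-292 + 22 \left(4 + 22\right)\right)^{2} = \left(-292 + 22 \cdot 26\right)^{2} = \left(-292 + 572\right)^{2} = 280^{2} = 78400$)
$\frac{71203}{b} = \frac{71203}{78400}$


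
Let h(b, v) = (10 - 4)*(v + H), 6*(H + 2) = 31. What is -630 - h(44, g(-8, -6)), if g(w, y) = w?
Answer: -601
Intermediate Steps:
H = 19/6 (H = -2 + (1/6)*31 = -2 + 31/6 = 19/6 ≈ 3.1667)
h(b, v) = 19 + 6*v (h(b, v) = (10 - 4)*(v + 19/6) = 6*(19/6 + v) = 19 + 6*v)
-630 - h(44, g(-8, -6)) = -630 - (19 + 6*(-8)) = -630 - (19 - 48) = -630 - 1*(-29) = -630 + 29 = -601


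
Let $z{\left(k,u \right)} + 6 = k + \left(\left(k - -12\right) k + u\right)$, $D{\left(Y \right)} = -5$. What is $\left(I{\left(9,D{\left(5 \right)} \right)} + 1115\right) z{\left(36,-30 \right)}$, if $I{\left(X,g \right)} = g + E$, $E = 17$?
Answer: $1947456$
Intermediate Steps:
$I{\left(X,g \right)} = 17 + g$ ($I{\left(X,g \right)} = g + 17 = 17 + g$)
$z{\left(k,u \right)} = -6 + k + u + k \left(12 + k\right)$ ($z{\left(k,u \right)} = -6 + \left(k + \left(\left(k - -12\right) k + u\right)\right) = -6 + \left(k + \left(\left(k + 12\right) k + u\right)\right) = -6 + \left(k + \left(\left(12 + k\right) k + u\right)\right) = -6 + \left(k + \left(k \left(12 + k\right) + u\right)\right) = -6 + \left(k + \left(u + k \left(12 + k\right)\right)\right) = -6 + \left(k + u + k \left(12 + k\right)\right) = -6 + k + u + k \left(12 + k\right)$)
$\left(I{\left(9,D{\left(5 \right)} \right)} + 1115\right) z{\left(36,-30 \right)} = \left(\left(17 - 5\right) + 1115\right) \left(-6 - 30 + 36^{2} + 13 \cdot 36\right) = \left(12 + 1115\right) \left(-6 - 30 + 1296 + 468\right) = 1127 \cdot 1728 = 1947456$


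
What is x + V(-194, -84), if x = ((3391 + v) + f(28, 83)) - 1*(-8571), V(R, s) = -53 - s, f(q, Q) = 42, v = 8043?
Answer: 20078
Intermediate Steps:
x = 20047 (x = ((3391 + 8043) + 42) - 1*(-8571) = (11434 + 42) + 8571 = 11476 + 8571 = 20047)
x + V(-194, -84) = 20047 + (-53 - 1*(-84)) = 20047 + (-53 + 84) = 20047 + 31 = 20078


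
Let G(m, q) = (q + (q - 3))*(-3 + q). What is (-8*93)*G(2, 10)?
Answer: -88536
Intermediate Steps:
G(m, q) = (-3 + q)*(-3 + 2*q) (G(m, q) = (q + (-3 + q))*(-3 + q) = (-3 + 2*q)*(-3 + q) = (-3 + q)*(-3 + 2*q))
(-8*93)*G(2, 10) = (-8*93)*(9 - 9*10 + 2*10²) = -744*(9 - 90 + 2*100) = -744*(9 - 90 + 200) = -744*119 = -88536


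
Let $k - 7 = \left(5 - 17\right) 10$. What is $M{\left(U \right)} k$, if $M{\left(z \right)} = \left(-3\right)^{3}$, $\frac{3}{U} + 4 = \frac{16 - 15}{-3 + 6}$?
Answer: $3051$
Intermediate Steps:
$U = - \frac{9}{11}$ ($U = \frac{3}{-4 + \frac{16 - 15}{-3 + 6}} = \frac{3}{-4 + 1 \cdot \frac{1}{3}} = \frac{3}{-4 + \frac{1}{3}} = \frac{3}{- \frac{11}{3}} = 3 \left(- \frac{3}{11}\right) = - \frac{9}{11} \approx -0.81818$)
$k = -113$ ($k = 7 + \left(5 - 17\right) 10 = 7 - 120 = -113$)
$M{\left(z \right)} = -27$
$M{\left(U \right)} k = \left(-27\right) \left(-113\right) = 3051$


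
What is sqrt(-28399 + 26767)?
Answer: 4*I*sqrt(102) ≈ 40.398*I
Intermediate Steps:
sqrt(-28399 + 26767) = sqrt(-1632) = 4*I*sqrt(102)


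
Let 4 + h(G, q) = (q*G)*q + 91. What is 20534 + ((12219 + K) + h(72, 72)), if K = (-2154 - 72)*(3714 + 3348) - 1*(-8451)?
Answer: -15305473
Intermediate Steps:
h(G, q) = 87 + G*q**2 (h(G, q) = -4 + ((q*G)*q + 91) = -4 + ((G*q)*q + 91) = -4 + (G*q**2 + 91) = -4 + (91 + G*q**2) = 87 + G*q**2)
K = -15711561 (K = -2226*7062 + 8451 = -15720012 + 8451 = -15711561)
20534 + ((12219 + K) + h(72, 72)) = 20534 + ((12219 - 15711561) + (87 + 72*72**2)) = 20534 + (-15699342 + (87 + 72*5184)) = 20534 + (-15699342 + (87 + 373248)) = 20534 + (-15699342 + 373335) = 20534 - 15326007 = -15305473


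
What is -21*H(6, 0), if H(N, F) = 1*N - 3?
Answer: -63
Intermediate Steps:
H(N, F) = -3 + N (H(N, F) = N - 3 = -3 + N)
-21*H(6, 0) = -21*(-3 + 6) = -21*3 = -63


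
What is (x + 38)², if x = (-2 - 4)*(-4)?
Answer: 3844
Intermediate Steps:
x = 24 (x = -6*(-4) = 24)
(x + 38)² = (24 + 38)² = 62² = 3844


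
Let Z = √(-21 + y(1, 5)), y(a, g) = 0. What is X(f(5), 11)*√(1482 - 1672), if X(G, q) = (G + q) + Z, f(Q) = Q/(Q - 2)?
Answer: -√3990 + 38*I*√190/3 ≈ -63.166 + 174.6*I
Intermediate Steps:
f(Q) = Q/(-2 + Q)
Z = I*√21 (Z = √(-21 + 0) = √(-21) = I*√21 ≈ 4.5826*I)
X(G, q) = G + q + I*√21 (X(G, q) = (G + q) + I*√21 = G + q + I*√21)
X(f(5), 11)*√(1482 - 1672) = (5/(-2 + 5) + 11 + I*√21)*√(1482 - 1672) = (5/3 + 11 + I*√21)*√(-190) = (5*(⅓) + 11 + I*√21)*(I*√190) = (5/3 + 11 + I*√21)*(I*√190) = (38/3 + I*√21)*(I*√190) = I*√190*(38/3 + I*√21)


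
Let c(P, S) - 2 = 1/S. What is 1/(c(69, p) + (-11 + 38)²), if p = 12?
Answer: 12/8773 ≈ 0.0013678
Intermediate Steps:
c(P, S) = 2 + 1/S
1/(c(69, p) + (-11 + 38)²) = 1/((2 + 1/12) + (-11 + 38)²) = 1/((2 + 1/12) + 27²) = 1/(25/12 + 729) = 1/(8773/12) = 12/8773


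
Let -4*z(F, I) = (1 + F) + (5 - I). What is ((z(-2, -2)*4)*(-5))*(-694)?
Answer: -20820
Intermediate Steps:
z(F, I) = -3/2 - F/4 + I/4 (z(F, I) = -((1 + F) + (5 - I))/4 = -(6 + F - I)/4 = -3/2 - F/4 + I/4)
((z(-2, -2)*4)*(-5))*(-694) = (((-3/2 - ¼*(-2) + (¼)*(-2))*4)*(-5))*(-694) = (((-3/2 + ½ - ½)*4)*(-5))*(-694) = (-3/2*4*(-5))*(-694) = -6*(-5)*(-694) = 30*(-694) = -20820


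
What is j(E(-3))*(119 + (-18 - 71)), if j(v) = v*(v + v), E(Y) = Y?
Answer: 540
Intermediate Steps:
j(v) = 2*v² (j(v) = v*(2*v) = 2*v²)
j(E(-3))*(119 + (-18 - 71)) = (2*(-3)²)*(119 + (-18 - 71)) = (2*9)*(119 - 89) = 18*30 = 540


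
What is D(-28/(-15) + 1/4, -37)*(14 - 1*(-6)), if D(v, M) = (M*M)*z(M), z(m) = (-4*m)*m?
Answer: -149932880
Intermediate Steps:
z(m) = -4*m**2
D(v, M) = -4*M**4 (D(v, M) = (M*M)*(-4*M**2) = M**2*(-4*M**2) = -4*M**4)
D(-28/(-15) + 1/4, -37)*(14 - 1*(-6)) = (-4*(-37)**4)*(14 - 1*(-6)) = (-4*1874161)*(14 + 6) = -7496644*20 = -149932880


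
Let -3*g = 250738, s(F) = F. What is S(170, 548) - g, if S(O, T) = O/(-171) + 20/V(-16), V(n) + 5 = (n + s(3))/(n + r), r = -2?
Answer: 1100414432/13167 ≈ 83574.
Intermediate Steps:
V(n) = -5 + (3 + n)/(-2 + n) (V(n) = -5 + (n + 3)/(n - 2) = -5 + (3 + n)/(-2 + n))
S(O, T) = -360/77 - O/171 (S(O, T) = O/(-171) + 20/(((13 - 4*(-16))/(-2 - 16))) = O*(-1/171) + 20/(((13 + 64)/(-18))) = -O/171 + 20/((-1/18*77)) = -O/171 + 20/(-77/18) = -O/171 + 20*(-18/77) = -O/171 - 360/77 = -360/77 - O/171)
g = -250738/3 (g = -1/3*250738 = -250738/3 ≈ -83579.)
S(170, 548) - g = (-360/77 - 1/171*170) - 1*(-250738/3) = (-360/77 - 170/171) + 250738/3 = -74650/13167 + 250738/3 = 1100414432/13167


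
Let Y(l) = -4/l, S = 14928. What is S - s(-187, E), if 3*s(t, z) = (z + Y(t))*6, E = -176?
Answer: 2857352/187 ≈ 15280.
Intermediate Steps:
s(t, z) = -8/t + 2*z (s(t, z) = ((z - 4/t)*6)/3 = (-24/t + 6*z)/3 = -8/t + 2*z)
S - s(-187, E) = 14928 - (-8/(-187) + 2*(-176)) = 14928 - (-8*(-1/187) - 352) = 14928 - (8/187 - 352) = 14928 - 1*(-65816/187) = 14928 + 65816/187 = 2857352/187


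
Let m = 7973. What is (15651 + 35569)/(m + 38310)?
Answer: 51220/46283 ≈ 1.1067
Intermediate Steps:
(15651 + 35569)/(m + 38310) = (15651 + 35569)/(7973 + 38310) = 51220/46283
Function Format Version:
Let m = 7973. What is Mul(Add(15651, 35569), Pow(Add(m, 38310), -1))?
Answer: Rational(51220, 46283) ≈ 1.1067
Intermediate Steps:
Mul(Add(15651, 35569), Pow(Add(m, 38310), -1)) = Mul(Add(15651, 35569), Pow(Add(7973, 38310), -1)) = Mul(51220, Pow(46283, -1)) = Mul(51220, Rational(1, 46283)) = Rational(51220, 46283)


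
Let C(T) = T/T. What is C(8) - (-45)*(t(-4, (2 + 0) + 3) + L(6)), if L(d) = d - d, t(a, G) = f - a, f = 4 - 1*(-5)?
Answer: 586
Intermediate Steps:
f = 9 (f = 4 + 5 = 9)
t(a, G) = 9 - a
C(T) = 1
L(d) = 0
C(8) - (-45)*(t(-4, (2 + 0) + 3) + L(6)) = 1 - (-45)*((9 - 1*(-4)) + 0) = 1 - (-45)*((9 + 4) + 0) = 1 - (-45)*(13 + 0) = 1 - (-45)*13 = 1 - 9*(-65) = 1 + 585 = 586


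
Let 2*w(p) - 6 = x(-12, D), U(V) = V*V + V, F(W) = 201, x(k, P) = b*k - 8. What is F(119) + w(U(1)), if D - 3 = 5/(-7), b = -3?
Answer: 218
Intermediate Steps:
D = 16/7 (D = 3 + 5/(-7) = 3 + 5*(-⅐) = 3 - 5/7 = 16/7 ≈ 2.2857)
x(k, P) = -8 - 3*k (x(k, P) = -3*k - 8 = -8 - 3*k)
U(V) = V + V² (U(V) = V² + V = V + V²)
w(p) = 17 (w(p) = 3 + (-8 - 3*(-12))/2 = 3 + (-8 + 36)/2 = 3 + (½)*28 = 3 + 14 = 17)
F(119) + w(U(1)) = 201 + 17 = 218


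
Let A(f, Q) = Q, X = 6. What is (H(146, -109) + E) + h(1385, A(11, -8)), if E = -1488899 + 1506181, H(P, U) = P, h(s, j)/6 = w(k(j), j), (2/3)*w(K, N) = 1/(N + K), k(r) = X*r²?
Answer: 6552937/376 ≈ 17428.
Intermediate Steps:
k(r) = 6*r²
w(K, N) = 3/(2*(K + N)) (w(K, N) = 3/(2*(N + K)) = 3/(2*(K + N)))
h(s, j) = 9/(j + 6*j²) (h(s, j) = 6*(3/(2*(6*j² + j))) = 6*(3/(2*(j + 6*j²))) = 9/(j + 6*j²))
E = 17282
(H(146, -109) + E) + h(1385, A(11, -8)) = (146 + 17282) + 9/(-8*(1 + 6*(-8))) = 17428 + 9*(-⅛)/(1 - 48) = 17428 + 9*(-⅛)/(-47) = 17428 + 9*(-⅛)*(-1/47) = 17428 + 9/376 = 6552937/376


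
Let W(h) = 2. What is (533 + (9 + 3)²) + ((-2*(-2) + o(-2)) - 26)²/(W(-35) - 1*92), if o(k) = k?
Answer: 3353/5 ≈ 670.60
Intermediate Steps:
(533 + (9 + 3)²) + ((-2*(-2) + o(-2)) - 26)²/(W(-35) - 1*92) = (533 + (9 + 3)²) + ((-2*(-2) - 2) - 26)²/(2 - 1*92) = (533 + 12²) + ((4 - 2) - 26)²/(2 - 92) = (533 + 144) + (2 - 26)²/(-90) = 677 + (-24)²*(-1/90) = 677 + 576*(-1/90) = 677 - 32/5 = 3353/5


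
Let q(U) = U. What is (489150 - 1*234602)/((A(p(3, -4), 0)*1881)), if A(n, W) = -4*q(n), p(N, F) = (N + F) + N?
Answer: -63637/3762 ≈ -16.916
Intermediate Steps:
p(N, F) = F + 2*N (p(N, F) = (F + N) + N = F + 2*N)
A(n, W) = -4*n
(489150 - 1*234602)/((A(p(3, -4), 0)*1881)) = (489150 - 1*234602)/((-4*(-4 + 2*3)*1881)) = (489150 - 234602)/((-4*(-4 + 6)*1881)) = 254548/((-4*2*1881)) = 254548/((-8*1881)) = 254548/(-15048) = 254548*(-1/15048) = -63637/3762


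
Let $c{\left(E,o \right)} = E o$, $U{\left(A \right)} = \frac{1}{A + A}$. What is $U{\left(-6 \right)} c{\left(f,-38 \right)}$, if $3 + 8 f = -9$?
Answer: $- \frac{19}{4} \approx -4.75$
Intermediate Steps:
$U{\left(A \right)} = \frac{1}{2 A}$
$f = - \frac{3}{2}$ ($f = - \frac{3}{8} + \frac{1}{8} \left(-9\right) = - \frac{3}{8} - \frac{9}{8} = - \frac{3}{2} \approx -1.5$)
$U{\left(-6 \right)} c{\left(f,-38 \right)} = \frac{1}{2 \left(-6\right)} \left(\left(- \frac{3}{2}\right) \left(-38\right)\right) = \frac{1}{2} \left(- \frac{1}{6}\right) 57 = \left(- \frac{1}{12}\right) 57 = - \frac{19}{4}$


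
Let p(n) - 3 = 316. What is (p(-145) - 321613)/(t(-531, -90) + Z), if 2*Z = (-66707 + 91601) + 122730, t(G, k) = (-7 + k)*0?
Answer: -53549/12302 ≈ -4.3529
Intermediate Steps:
p(n) = 319 (p(n) = 3 + 316 = 319)
t(G, k) = 0
Z = 73812 (Z = ((-66707 + 91601) + 122730)/2 = (24894 + 122730)/2 = (½)*147624 = 73812)
(p(-145) - 321613)/(t(-531, -90) + Z) = (319 - 321613)/(0 + 73812) = -321294/73812 = -321294*1/73812 = -53549/12302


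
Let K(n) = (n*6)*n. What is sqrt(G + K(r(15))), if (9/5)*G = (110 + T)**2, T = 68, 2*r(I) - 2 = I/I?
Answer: sqrt(634166)/6 ≈ 132.72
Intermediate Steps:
r(I) = 3/2 (r(I) = 1 + (I/I)/2 = 1 + (1/2)*1 = 1 + 1/2 = 3/2)
K(n) = 6*n**2 (K(n) = (6*n)*n = 6*n**2)
G = 158420/9 (G = 5*(110 + 68)**2/9 = (5/9)*178**2 = (5/9)*31684 = 158420/9 ≈ 17602.)
sqrt(G + K(r(15))) = sqrt(158420/9 + 6*(3/2)**2) = sqrt(158420/9 + 6*(9/4)) = sqrt(158420/9 + 27/2) = sqrt(317083/18) = sqrt(634166)/6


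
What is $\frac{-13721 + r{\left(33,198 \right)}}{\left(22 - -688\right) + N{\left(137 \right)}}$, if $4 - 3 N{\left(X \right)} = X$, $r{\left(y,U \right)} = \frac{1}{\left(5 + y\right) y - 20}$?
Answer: $- \frac{50795139}{2464298} \approx -20.612$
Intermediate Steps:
$r{\left(y,U \right)} = \frac{1}{-20 + y \left(5 + y\right)}$ ($r{\left(y,U \right)} = \frac{1}{y \left(5 + y\right) - 20} = \frac{1}{-20 + y \left(5 + y\right)}$)
$N{\left(X \right)} = \frac{4}{3} - \frac{X}{3}$
$\frac{-13721 + r{\left(33,198 \right)}}{\left(22 - -688\right) + N{\left(137 \right)}} = \frac{-13721 + \frac{1}{-20 + 33^{2} + 5 \cdot 33}}{\left(22 - -688\right) + \left(\frac{4}{3} - \frac{137}{3}\right)} = \frac{-13721 + \frac{1}{-20 + 1089 + 165}}{\left(22 + 688\right) + \left(\frac{4}{3} - \frac{137}{3}\right)} = \frac{-13721 + \frac{1}{1234}}{710 - \frac{133}{3}} = \frac{-13721 + \frac{1}{1234}}{\frac{1997}{3}} = \left(- \frac{16931713}{1234}\right) \frac{3}{1997} = - \frac{50795139}{2464298}$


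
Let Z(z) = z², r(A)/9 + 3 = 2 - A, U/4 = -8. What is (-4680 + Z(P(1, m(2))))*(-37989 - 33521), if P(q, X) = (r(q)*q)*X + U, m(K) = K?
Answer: 4004560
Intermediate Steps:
U = -32 (U = 4*(-8) = -32)
r(A) = -9 - 9*A (r(A) = -27 + 9*(2 - A) = -27 + (18 - 9*A) = -9 - 9*A)
P(q, X) = -32 + X*q*(-9 - 9*q) (P(q, X) = ((-9 - 9*q)*q)*X - 32 = (q*(-9 - 9*q))*X - 32 = X*q*(-9 - 9*q) - 32 = -32 + X*q*(-9 - 9*q))
(-4680 + Z(P(1, m(2))))*(-37989 - 33521) = (-4680 + (-32 - 9*2*1*(1 + 1))²)*(-37989 - 33521) = (-4680 + (-32 - 9*2*1*2)²)*(-71510) = (-4680 + (-32 - 36)²)*(-71510) = (-4680 + (-68)²)*(-71510) = (-4680 + 4624)*(-71510) = -56*(-71510) = 4004560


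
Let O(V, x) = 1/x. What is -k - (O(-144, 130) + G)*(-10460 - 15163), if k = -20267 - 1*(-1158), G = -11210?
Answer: -2872145239/10 ≈ -2.8721e+8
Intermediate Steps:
k = -19109 (k = -20267 + 1158 = -19109)
-k - (O(-144, 130) + G)*(-10460 - 15163) = -1*(-19109) - (1/130 - 11210)*(-10460 - 15163) = 19109 - (1/130 - 11210)*(-25623) = 19109 - (-1457299)*(-25623)/130 = 19109 - 1*2872336329/10 = 19109 - 2872336329/10 = -2872145239/10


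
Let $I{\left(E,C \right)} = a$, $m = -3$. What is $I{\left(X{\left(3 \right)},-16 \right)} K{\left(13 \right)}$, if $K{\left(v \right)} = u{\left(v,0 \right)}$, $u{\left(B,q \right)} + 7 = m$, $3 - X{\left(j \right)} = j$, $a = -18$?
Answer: $180$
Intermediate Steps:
$X{\left(j \right)} = 3 - j$
$u{\left(B,q \right)} = -10$ ($u{\left(B,q \right)} = -7 - 3 = -10$)
$K{\left(v \right)} = -10$
$I{\left(E,C \right)} = -18$
$I{\left(X{\left(3 \right)},-16 \right)} K{\left(13 \right)} = \left(-18\right) \left(-10\right) = 180$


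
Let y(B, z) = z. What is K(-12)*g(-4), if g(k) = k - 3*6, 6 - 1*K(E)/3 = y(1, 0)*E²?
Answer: -396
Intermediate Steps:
K(E) = 18 (K(E) = 18 - 0*E² = 18 - 3*0 = 18 + 0 = 18)
g(k) = -18 + k (g(k) = k - 18 = -18 + k)
K(-12)*g(-4) = 18*(-18 - 4) = 18*(-22) = -396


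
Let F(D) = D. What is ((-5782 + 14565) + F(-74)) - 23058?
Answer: -14349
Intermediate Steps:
((-5782 + 14565) + F(-74)) - 23058 = ((-5782 + 14565) - 74) - 23058 = (8783 - 74) - 23058 = 8709 - 23058 = -14349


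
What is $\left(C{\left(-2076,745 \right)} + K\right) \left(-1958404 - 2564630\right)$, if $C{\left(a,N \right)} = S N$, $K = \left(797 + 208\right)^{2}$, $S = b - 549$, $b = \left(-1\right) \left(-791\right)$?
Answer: $-5383835215710$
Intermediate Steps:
$b = 791$
$S = 242$ ($S = 791 - 549 = 242$)
$K = 1010025$ ($K = 1005^{2} = 1010025$)
$C{\left(a,N \right)} = 242 N$
$\left(C{\left(-2076,745 \right)} + K\right) \left(-1958404 - 2564630\right) = \left(242 \cdot 745 + 1010025\right) \left(-1958404 - 2564630\right) = \left(180290 + 1010025\right) \left(-4523034\right) = 1190315 \left(-4523034\right) = -5383835215710$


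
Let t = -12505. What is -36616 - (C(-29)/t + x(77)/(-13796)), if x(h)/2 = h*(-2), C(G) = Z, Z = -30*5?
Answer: -315848044631/8625949 ≈ -36616.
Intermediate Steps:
Z = -150
C(G) = -150
x(h) = -4*h (x(h) = 2*(h*(-2)) = 2*(-2*h) = -4*h)
-36616 - (C(-29)/t + x(77)/(-13796)) = -36616 - (-150/(-12505) - 4*77/(-13796)) = -36616 - (-150*(-1/12505) - 308*(-1/13796)) = -36616 - (30/2501 + 77/3449) = -36616 - 1*296047/8625949 = -36616 - 296047/8625949 = -315848044631/8625949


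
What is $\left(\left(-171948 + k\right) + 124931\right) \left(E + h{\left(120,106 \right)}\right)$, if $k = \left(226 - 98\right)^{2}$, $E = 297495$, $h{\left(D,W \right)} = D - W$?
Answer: $-9113593197$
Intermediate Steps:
$k = 16384$ ($k = 128^{2} = 16384$)
$\left(\left(-171948 + k\right) + 124931\right) \left(E + h{\left(120,106 \right)}\right) = \left(\left(-171948 + 16384\right) + 124931\right) \left(297495 + \left(120 - 106\right)\right) = \left(-155564 + 124931\right) \left(297495 + \left(120 - 106\right)\right) = - 30633 \left(297495 + 14\right) = \left(-30633\right) 297509 = -9113593197$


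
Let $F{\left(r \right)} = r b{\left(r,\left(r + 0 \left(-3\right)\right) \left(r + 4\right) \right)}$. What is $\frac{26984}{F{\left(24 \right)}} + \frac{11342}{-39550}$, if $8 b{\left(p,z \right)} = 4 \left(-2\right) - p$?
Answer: $- \frac{66769127}{237300} \approx -281.37$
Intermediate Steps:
$b{\left(p,z \right)} = -1 - \frac{p}{8}$ ($b{\left(p,z \right)} = \frac{4 \left(-2\right) - p}{8} = \frac{-8 - p}{8} = -1 - \frac{p}{8}$)
$F{\left(r \right)} = r \left(-1 - \frac{r}{8}\right)$
$\frac{26984}{F{\left(24 \right)}} + \frac{11342}{-39550} = \frac{26984}{\left(- \frac{1}{8}\right) 24 \left(8 + 24\right)} + \frac{11342}{-39550} = \frac{26984}{\left(- \frac{1}{8}\right) 24 \cdot 32} + 11342 \left(- \frac{1}{39550}\right) = \frac{26984}{-96} - \frac{5671}{19775} = 26984 \left(- \frac{1}{96}\right) - \frac{5671}{19775} = - \frac{3373}{12} - \frac{5671}{19775} = - \frac{66769127}{237300}$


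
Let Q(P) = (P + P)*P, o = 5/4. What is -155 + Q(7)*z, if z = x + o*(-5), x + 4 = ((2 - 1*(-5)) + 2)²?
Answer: 13557/2 ≈ 6778.5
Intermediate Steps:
o = 5/4 (o = 5*(¼) = 5/4 ≈ 1.2500)
Q(P) = 2*P² (Q(P) = (2*P)*P = 2*P²)
x = 77 (x = -4 + ((2 - 1*(-5)) + 2)² = -4 + ((2 + 5) + 2)² = -4 + (7 + 2)² = -4 + 9² = -4 + 81 = 77)
z = 283/4 (z = 77 + (5/4)*(-5) = 77 - 25/4 = 283/4 ≈ 70.750)
-155 + Q(7)*z = -155 + (2*7²)*(283/4) = -155 + (2*49)*(283/4) = -155 + 98*(283/4) = -155 + 13867/2 = 13557/2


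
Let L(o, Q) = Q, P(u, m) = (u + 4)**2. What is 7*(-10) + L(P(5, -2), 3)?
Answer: -67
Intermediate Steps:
P(u, m) = (4 + u)**2
7*(-10) + L(P(5, -2), 3) = 7*(-10) + 3 = -70 + 3 = -67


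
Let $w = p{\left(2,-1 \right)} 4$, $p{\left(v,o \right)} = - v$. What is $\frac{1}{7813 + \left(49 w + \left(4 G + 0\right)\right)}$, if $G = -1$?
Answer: $\frac{1}{7417} \approx 0.00013483$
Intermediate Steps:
$w = -8$ ($w = \left(-1\right) 2 \cdot 4 = \left(-2\right) 4 = -8$)
$\frac{1}{7813 + \left(49 w + \left(4 G + 0\right)\right)} = \frac{1}{7813 + \left(49 \left(-8\right) + \left(4 \left(-1\right) + 0\right)\right)} = \frac{1}{7813 + \left(-392 + \left(-4 + 0\right)\right)} = \frac{1}{7813 - 396} = \frac{1}{7417}$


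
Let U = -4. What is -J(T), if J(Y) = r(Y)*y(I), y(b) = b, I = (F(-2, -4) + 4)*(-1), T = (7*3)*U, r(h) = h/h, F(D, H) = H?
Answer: 0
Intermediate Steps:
r(h) = 1
T = -84 (T = (7*3)*(-4) = 21*(-4) = -84)
I = 0 (I = (-4 + 4)*(-1) = 0*(-1) = 0)
J(Y) = 0 (J(Y) = 1*0 = 0)
-J(T) = -1*0 = 0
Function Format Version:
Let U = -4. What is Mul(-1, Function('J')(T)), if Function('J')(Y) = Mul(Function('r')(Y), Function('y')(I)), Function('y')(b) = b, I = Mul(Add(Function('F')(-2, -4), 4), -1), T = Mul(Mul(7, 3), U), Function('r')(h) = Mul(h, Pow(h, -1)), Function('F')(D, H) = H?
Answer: 0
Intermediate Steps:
Function('r')(h) = 1
T = -84 (T = Mul(Mul(7, 3), -4) = Mul(21, -4) = -84)
I = 0 (I = Mul(Add(-4, 4), -1) = Mul(0, -1) = 0)
Function('J')(Y) = 0 (Function('J')(Y) = Mul(1, 0) = 0)
Mul(-1, Function('J')(T)) = Mul(-1, 0) = 0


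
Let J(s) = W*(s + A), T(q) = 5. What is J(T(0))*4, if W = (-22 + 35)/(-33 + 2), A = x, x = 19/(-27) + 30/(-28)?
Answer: -31694/5859 ≈ -5.4095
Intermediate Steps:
x = -671/378 (x = 19*(-1/27) + 30*(-1/28) = -19/27 - 15/14 = -671/378 ≈ -1.7751)
A = -671/378 ≈ -1.7751
W = -13/31 (W = 13/(-31) = 13*(-1/31) = -13/31 ≈ -0.41935)
J(s) = 8723/11718 - 13*s/31 (J(s) = -13*(s - 671/378)/31 = -13*(-671/378 + s)/31 = 8723/11718 - 13*s/31)
J(T(0))*4 = (8723/11718 - 13/31*5)*4 = (8723/11718 - 65/31)*4 = -15847/11718*4 = -31694/5859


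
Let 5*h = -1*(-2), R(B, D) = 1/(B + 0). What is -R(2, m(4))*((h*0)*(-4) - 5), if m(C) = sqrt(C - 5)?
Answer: 5/2 ≈ 2.5000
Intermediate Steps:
m(C) = sqrt(-5 + C)
R(B, D) = 1/B
h = 2/5 (h = (-1*(-2))/5 = (1/5)*2 = 2/5 ≈ 0.40000)
-R(2, m(4))*((h*0)*(-4) - 5) = -(((2/5)*0)*(-4) - 5)/2 = -(0*(-4) - 5)/2 = -(0 - 5)/2 = -(-5)/2 = -1*(-5/2) = 5/2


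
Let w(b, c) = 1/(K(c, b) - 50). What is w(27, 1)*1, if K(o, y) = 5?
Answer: -1/45 ≈ -0.022222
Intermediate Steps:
w(b, c) = -1/45 (w(b, c) = 1/(5 - 50) = 1/(-45) = -1/45)
w(27, 1)*1 = -1/45*1 = -1/45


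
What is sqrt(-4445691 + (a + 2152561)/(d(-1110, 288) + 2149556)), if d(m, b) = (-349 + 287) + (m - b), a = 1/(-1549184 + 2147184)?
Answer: I*sqrt(71638908425294406277705455)/4014254400 ≈ 2108.5*I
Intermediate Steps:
a = 1/598000 ≈ 1.6722e-6
d(m, b) = -62 + m - b (d(m, b) = -62 + (m - b) = -62 + m - b)
sqrt(-4445691 + (a + 2152561)/(d(-1110, 288) + 2149556)) = sqrt(-4445691 + (1/598000 + 2152561)/((-62 - 1110 - 1*288) + 2149556)) = sqrt(-4445691 + 1287231478001/(598000*((-62 - 1110 - 288) + 2149556))) = sqrt(-4445691 + 1287231478001/(598000*(-1460 + 2149556))) = sqrt(-4445691 + (1287231478001/598000)/2148096) = sqrt(-4445691 + (1287231478001/598000)*(1/2148096)) = sqrt(-4445691 + 1287231478001/1284561408000) = sqrt(-5710761803261449999/1284561408000) = I*sqrt(71638908425294406277705455)/4014254400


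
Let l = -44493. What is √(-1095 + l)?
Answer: 2*I*√11397 ≈ 213.51*I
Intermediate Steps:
√(-1095 + l) = √(-1095 - 44493) = √(-45588) = 2*I*√11397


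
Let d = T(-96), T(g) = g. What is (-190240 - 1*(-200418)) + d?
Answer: 10082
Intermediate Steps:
d = -96
(-190240 - 1*(-200418)) + d = (-190240 - 1*(-200418)) - 96 = (-190240 + 200418) - 96 = 10178 - 96 = 10082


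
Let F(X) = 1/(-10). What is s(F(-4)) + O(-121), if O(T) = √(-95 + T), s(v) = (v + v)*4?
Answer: -⅘ + 6*I*√6 ≈ -0.8 + 14.697*I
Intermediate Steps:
F(X) = -⅒
s(v) = 8*v (s(v) = (2*v)*4 = 8*v)
s(F(-4)) + O(-121) = 8*(-⅒) + √(-95 - 121) = -⅘ + √(-216) = -⅘ + 6*I*√6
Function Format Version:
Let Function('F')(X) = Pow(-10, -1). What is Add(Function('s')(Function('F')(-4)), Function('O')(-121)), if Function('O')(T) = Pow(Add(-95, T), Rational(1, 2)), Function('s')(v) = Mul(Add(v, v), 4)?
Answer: Add(Rational(-4, 5), Mul(6, I, Pow(6, Rational(1, 2)))) ≈ Add(-0.80000, Mul(14.697, I))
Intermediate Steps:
Function('F')(X) = Rational(-1, 10)
Function('s')(v) = Mul(8, v) (Function('s')(v) = Mul(Mul(2, v), 4) = Mul(8, v))
Add(Function('s')(Function('F')(-4)), Function('O')(-121)) = Add(Mul(8, Rational(-1, 10)), Pow(Add(-95, -121), Rational(1, 2))) = Add(Rational(-4, 5), Pow(-216, Rational(1, 2))) = Add(Rational(-4, 5), Mul(6, I, Pow(6, Rational(1, 2))))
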